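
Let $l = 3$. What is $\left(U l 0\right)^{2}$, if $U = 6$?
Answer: $0$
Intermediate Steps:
$\left(U l 0\right)^{2} = \left(6 \cdot 3 \cdot 0\right)^{2} = \left(18 \cdot 0\right)^{2} = 0^{2} = 0$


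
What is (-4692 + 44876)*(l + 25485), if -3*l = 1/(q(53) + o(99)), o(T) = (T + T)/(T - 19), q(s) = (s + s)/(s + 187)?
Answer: 35842962664/35 ≈ 1.0241e+9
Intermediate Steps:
q(s) = 2*s/(187 + s) (q(s) = (2*s)/(187 + s) = 2*s/(187 + s))
o(T) = 2*T/(-19 + T) (o(T) = (2*T)/(-19 + T) = 2*T/(-19 + T))
l = -4/35 (l = -1/(3*(2*53/(187 + 53) + 2*99/(-19 + 99))) = -1/(3*(2*53/240 + 2*99/80)) = -1/(3*(2*53*(1/240) + 2*99*(1/80))) = -1/(3*(53/120 + 99/40)) = -1/(3*35/12) = -⅓*12/35 = -4/35 ≈ -0.11429)
(-4692 + 44876)*(l + 25485) = (-4692 + 44876)*(-4/35 + 25485) = 40184*(891971/35) = 35842962664/35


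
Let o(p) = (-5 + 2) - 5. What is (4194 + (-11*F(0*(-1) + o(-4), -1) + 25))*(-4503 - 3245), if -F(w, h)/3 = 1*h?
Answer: -32433128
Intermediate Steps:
o(p) = -8 (o(p) = -3 - 5 = -8)
F(w, h) = -3*h
(4194 + (-11*F(0*(-1) + o(-4), -1) + 25))*(-4503 - 3245) = (4194 + (-(-33)*(-1) + 25))*(-4503 - 3245) = (4194 + (-11*3 + 25))*(-7748) = (4194 + (-33 + 25))*(-7748) = (4194 - 8)*(-7748) = 4186*(-7748) = -32433128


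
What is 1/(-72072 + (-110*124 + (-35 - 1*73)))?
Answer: -1/85820 ≈ -1.1652e-5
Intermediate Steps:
1/(-72072 + (-110*124 + (-35 - 1*73))) = 1/(-72072 + (-13640 + (-35 - 73))) = 1/(-72072 + (-13640 - 108)) = 1/(-72072 - 13748) = 1/(-85820) = -1/85820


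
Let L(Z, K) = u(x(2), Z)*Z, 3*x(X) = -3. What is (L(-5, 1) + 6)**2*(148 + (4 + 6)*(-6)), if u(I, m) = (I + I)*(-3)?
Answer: 50688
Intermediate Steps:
x(X) = -1 (x(X) = (1/3)*(-3) = -1)
u(I, m) = -6*I (u(I, m) = (2*I)*(-3) = -6*I)
L(Z, K) = 6*Z (L(Z, K) = (-6*(-1))*Z = 6*Z)
(L(-5, 1) + 6)**2*(148 + (4 + 6)*(-6)) = (6*(-5) + 6)**2*(148 + (4 + 6)*(-6)) = (-30 + 6)**2*(148 + 10*(-6)) = (-24)**2*(148 - 60) = 576*88 = 50688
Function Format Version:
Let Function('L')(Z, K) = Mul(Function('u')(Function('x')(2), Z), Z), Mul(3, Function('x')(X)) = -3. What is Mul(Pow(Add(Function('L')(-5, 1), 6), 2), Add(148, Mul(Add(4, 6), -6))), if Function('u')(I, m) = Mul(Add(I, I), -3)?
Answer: 50688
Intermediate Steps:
Function('x')(X) = -1 (Function('x')(X) = Mul(Rational(1, 3), -3) = -1)
Function('u')(I, m) = Mul(-6, I) (Function('u')(I, m) = Mul(Mul(2, I), -3) = Mul(-6, I))
Function('L')(Z, K) = Mul(6, Z) (Function('L')(Z, K) = Mul(Mul(-6, -1), Z) = Mul(6, Z))
Mul(Pow(Add(Function('L')(-5, 1), 6), 2), Add(148, Mul(Add(4, 6), -6))) = Mul(Pow(Add(Mul(6, -5), 6), 2), Add(148, Mul(Add(4, 6), -6))) = Mul(Pow(Add(-30, 6), 2), Add(148, Mul(10, -6))) = Mul(Pow(-24, 2), Add(148, -60)) = Mul(576, 88) = 50688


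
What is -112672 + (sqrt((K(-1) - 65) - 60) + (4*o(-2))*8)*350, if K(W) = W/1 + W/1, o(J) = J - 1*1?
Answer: -146272 + 350*I*sqrt(127) ≈ -1.4627e+5 + 3944.3*I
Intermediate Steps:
o(J) = -1 + J (o(J) = J - 1 = -1 + J)
K(W) = 2*W (K(W) = W*1 + W*1 = W + W = 2*W)
-112672 + (sqrt((K(-1) - 65) - 60) + (4*o(-2))*8)*350 = -112672 + (sqrt((2*(-1) - 65) - 60) + (4*(-1 - 2))*8)*350 = -112672 + (sqrt((-2 - 65) - 60) + (4*(-3))*8)*350 = -112672 + (sqrt(-67 - 60) - 12*8)*350 = -112672 + (sqrt(-127) - 96)*350 = -112672 + (I*sqrt(127) - 96)*350 = -112672 + (-96 + I*sqrt(127))*350 = -112672 + (-33600 + 350*I*sqrt(127)) = -146272 + 350*I*sqrt(127)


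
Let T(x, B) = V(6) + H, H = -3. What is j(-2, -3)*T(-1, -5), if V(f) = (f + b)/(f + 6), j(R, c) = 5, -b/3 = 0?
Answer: -25/2 ≈ -12.500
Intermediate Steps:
b = 0 (b = -3*0 = 0)
V(f) = f/(6 + f) (V(f) = (f + 0)/(f + 6) = f/(6 + f))
T(x, B) = -5/2 (T(x, B) = 6/(6 + 6) - 3 = 6/12 - 3 = 6*(1/12) - 3 = ½ - 3 = -5/2)
j(-2, -3)*T(-1, -5) = 5*(-5/2) = -25/2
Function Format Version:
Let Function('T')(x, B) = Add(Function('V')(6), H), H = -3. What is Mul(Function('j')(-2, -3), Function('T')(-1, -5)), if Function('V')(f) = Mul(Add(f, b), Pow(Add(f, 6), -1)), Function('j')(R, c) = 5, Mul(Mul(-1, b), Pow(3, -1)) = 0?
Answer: Rational(-25, 2) ≈ -12.500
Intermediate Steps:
b = 0 (b = Mul(-3, 0) = 0)
Function('V')(f) = Mul(f, Pow(Add(6, f), -1)) (Function('V')(f) = Mul(Add(f, 0), Pow(Add(f, 6), -1)) = Mul(f, Pow(Add(6, f), -1)))
Function('T')(x, B) = Rational(-5, 2) (Function('T')(x, B) = Add(Mul(6, Pow(Add(6, 6), -1)), -3) = Add(Mul(6, Pow(12, -1)), -3) = Add(Mul(6, Rational(1, 12)), -3) = Add(Rational(1, 2), -3) = Rational(-5, 2))
Mul(Function('j')(-2, -3), Function('T')(-1, -5)) = Mul(5, Rational(-5, 2)) = Rational(-25, 2)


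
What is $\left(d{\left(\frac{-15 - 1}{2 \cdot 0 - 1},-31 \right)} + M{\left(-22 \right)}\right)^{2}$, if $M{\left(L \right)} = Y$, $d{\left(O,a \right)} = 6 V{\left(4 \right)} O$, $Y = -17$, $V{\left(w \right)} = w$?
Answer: $134689$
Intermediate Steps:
$d{\left(O,a \right)} = 24 O$ ($d{\left(O,a \right)} = 6 \cdot 4 O = 24 O$)
$M{\left(L \right)} = -17$
$\left(d{\left(\frac{-15 - 1}{2 \cdot 0 - 1},-31 \right)} + M{\left(-22 \right)}\right)^{2} = \left(24 \frac{-15 - 1}{2 \cdot 0 - 1} - 17\right)^{2} = \left(24 \left(- \frac{16}{0 - 1}\right) - 17\right)^{2} = \left(24 \left(- \frac{16}{-1}\right) - 17\right)^{2} = \left(24 \left(\left(-16\right) \left(-1\right)\right) - 17\right)^{2} = \left(24 \cdot 16 - 17\right)^{2} = \left(384 - 17\right)^{2} = 367^{2} = 134689$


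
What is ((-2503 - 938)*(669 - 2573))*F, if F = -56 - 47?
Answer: -674821392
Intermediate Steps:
F = -103
((-2503 - 938)*(669 - 2573))*F = ((-2503 - 938)*(669 - 2573))*(-103) = -3441*(-1904)*(-103) = 6551664*(-103) = -674821392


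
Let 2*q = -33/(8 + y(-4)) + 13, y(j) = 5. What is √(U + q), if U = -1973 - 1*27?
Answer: 2*I*√84279/13 ≈ 44.663*I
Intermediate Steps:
U = -2000 (U = -1973 - 27 = -2000)
q = 68/13 (q = (-33/(8 + 5) + 13)/2 = (-33/13 + 13)/2 = (½)*(136/13) = 68/13 ≈ 5.2308)
√(U + q) = √(-2000 + 68/13) = √(-25932/13) = 2*I*√84279/13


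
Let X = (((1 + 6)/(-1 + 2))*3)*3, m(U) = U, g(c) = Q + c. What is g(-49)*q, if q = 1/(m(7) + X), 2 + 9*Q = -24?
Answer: -467/630 ≈ -0.74127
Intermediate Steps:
Q = -26/9 (Q = -2/9 + (⅑)*(-24) = -2/9 - 8/3 = -26/9 ≈ -2.8889)
g(c) = -26/9 + c
X = 63 (X = ((7/1)*3)*3 = ((7*1)*3)*3 = (7*3)*3 = 21*3 = 63)
q = 1/70 (q = 1/(7 + 63) = 1/70 ≈ 0.014286)
g(-49)*q = (-26/9 - 49)*(1/70) = -467/9*1/70 = -467/630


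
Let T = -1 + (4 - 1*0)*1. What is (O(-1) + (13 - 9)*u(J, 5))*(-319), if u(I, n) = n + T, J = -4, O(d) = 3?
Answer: -11165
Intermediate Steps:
T = 3 (T = -1 + (4 + 0)*1 = -1 + 4*1 = -1 + 4 = 3)
u(I, n) = 3 + n (u(I, n) = n + 3 = 3 + n)
(O(-1) + (13 - 9)*u(J, 5))*(-319) = (3 + (13 - 9)*(3 + 5))*(-319) = (3 + 4*8)*(-319) = (3 + 32)*(-319) = 35*(-319) = -11165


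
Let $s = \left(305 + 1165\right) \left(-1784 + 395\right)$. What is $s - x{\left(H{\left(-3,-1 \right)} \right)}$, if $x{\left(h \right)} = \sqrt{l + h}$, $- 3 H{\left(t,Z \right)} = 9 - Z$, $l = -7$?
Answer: $-2041830 - \frac{i \sqrt{93}}{3} \approx -2.0418 \cdot 10^{6} - 3.2146 i$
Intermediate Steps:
$H{\left(t,Z \right)} = -3 + \frac{Z}{3}$ ($H{\left(t,Z \right)} = - \frac{9 - Z}{3} = -3 + \frac{Z}{3}$)
$x{\left(h \right)} = \sqrt{-7 + h}$
$s = -2041830$ ($s = 1470 \left(-1389\right) = -2041830$)
$s - x{\left(H{\left(-3,-1 \right)} \right)} = -2041830 - \sqrt{-7 + \left(-3 + \frac{1}{3} \left(-1\right)\right)} = -2041830 - \sqrt{-7 - \frac{10}{3}} = -2041830 - \sqrt{- \frac{31}{3}} = -2041830 - \frac{i \sqrt{93}}{3}$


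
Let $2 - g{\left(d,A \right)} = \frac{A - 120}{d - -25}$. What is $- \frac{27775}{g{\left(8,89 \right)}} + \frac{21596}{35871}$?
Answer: $- \frac{32876367013}{3479487} \approx -9448.6$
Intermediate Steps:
$g{\left(d,A \right)} = 2 - \frac{-120 + A}{25 + d}$ ($g{\left(d,A \right)} = 2 - \frac{A - 120}{d - -25} = 2 - \frac{-120 + A}{d + \left(-40 + 65\right)} = 2 - \frac{-120 + A}{d + 25} = 2 - \frac{-120 + A}{25 + d}$)
$- \frac{27775}{g{\left(8,89 \right)}} + \frac{21596}{35871} = - \frac{27775}{\frac{1}{25 + 8} \left(170 - 89 + 2 \cdot 8\right)} + \frac{21596}{35871} = - \frac{27775}{\frac{1}{33} \left(170 - 89 + 16\right)} + 21596 \cdot \frac{1}{35871} = - \frac{27775}{\frac{1}{33} \cdot 97} + \frac{21596}{35871} = - \frac{27775}{\frac{97}{33}} + \frac{21596}{35871} = \left(-27775\right) \frac{33}{97} + \frac{21596}{35871} = - \frac{916575}{97} + \frac{21596}{35871} = - \frac{32876367013}{3479487}$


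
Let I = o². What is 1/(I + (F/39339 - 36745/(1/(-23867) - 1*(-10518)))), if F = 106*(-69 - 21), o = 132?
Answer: 219453140391/3822931631948231 ≈ 5.7404e-5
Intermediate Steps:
I = 17424 (I = 132² = 17424)
F = -9540 (F = 106*(-90) = -9540)
1/(I + (F/39339 - 36745/(1/(-23867) - 1*(-10518)))) = 1/(17424 + (-9540/39339 - 36745/(1/(-23867) - 1*(-10518)))) = 1/(17424 + (-9540*1/39339 - 36745/(-1/23867 + 10518))) = 1/(17424 + (-1060/4371 - 36745/251033105/23867)) = 1/(17424 + (-1060/4371 - 36745*23867/251033105)) = 1/(17424 + (-1060/4371 - 175398583/50206621)) = 1/(17424 - 819886224553/219453140391) = 1/(3822931631948231/219453140391) = 219453140391/3822931631948231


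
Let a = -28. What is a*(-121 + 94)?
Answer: 756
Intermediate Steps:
a*(-121 + 94) = -28*(-121 + 94) = -28*(-27) = 756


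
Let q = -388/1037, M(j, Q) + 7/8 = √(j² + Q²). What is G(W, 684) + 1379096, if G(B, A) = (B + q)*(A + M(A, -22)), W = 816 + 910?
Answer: 10610227913/4148 + 3578948*√117085/1037 ≈ 3.7389e+6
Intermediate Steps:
W = 1726
M(j, Q) = -7/8 + √(Q² + j²) (M(j, Q) = -7/8 + √(j² + Q²) = -7/8 + √(Q² + j²))
q = -388/1037 (q = -388*1/1037 = -388/1037 ≈ -0.37416)
G(B, A) = (-388/1037 + B)*(-7/8 + A + √(484 + A²)) (G(B, A) = (B - 388/1037)*(A + (-7/8 + √((-22)² + A²))) = (-388/1037 + B)*(A + (-7/8 + √(484 + A²))) = (-388/1037 + B)*(-7/8 + A + √(484 + A²)))
G(W, 684) + 1379096 = (679/2074 - 388/1037*684 - 388*√(484 + 684²)/1037 + 684*1726 + (⅛)*1726*(-7 + 8*√(484 + 684²))) + 1379096 = (679/2074 - 265392/1037 - 388*√(484 + 467856)/1037 + 1180584 + (⅛)*1726*(-7 + 8*√(484 + 467856))) + 1379096 = (679/2074 - 265392/1037 - 776*√117085/1037 + 1180584 + (⅛)*1726*(-7 + 8*√468340)) + 1379096 = (679/2074 - 265392/1037 - 776*√117085/1037 + 1180584 + (⅛)*1726*(-7 + 8*(2*√117085))) + 1379096 = (679/2074 - 265392/1037 - 776*√117085/1037 + 1180584 + (⅛)*1726*(-7 + 16*√117085)) + 1379096 = (679/2074 - 265392/1037 - 776*√117085/1037 + 1180584 + (-6041/4 + 3452*√117085)) + 1379096 = (4889737705/4148 + 3578948*√117085/1037) + 1379096 = 10610227913/4148 + 3578948*√117085/1037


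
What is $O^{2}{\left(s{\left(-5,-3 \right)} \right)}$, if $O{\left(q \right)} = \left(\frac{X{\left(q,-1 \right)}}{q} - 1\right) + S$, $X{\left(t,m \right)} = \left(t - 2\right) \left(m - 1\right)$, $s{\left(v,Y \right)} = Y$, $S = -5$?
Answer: $\frac{784}{9} \approx 87.111$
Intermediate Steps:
$X{\left(t,m \right)} = \left(-1 + m\right) \left(-2 + t\right)$ ($X{\left(t,m \right)} = \left(t + \left(-2 + 0\right)\right) \left(-1 + m\right) = \left(t - 2\right) \left(-1 + m\right) = \left(-2 + t\right) \left(-1 + m\right) = \left(-1 + m\right) \left(-2 + t\right)$)
$O{\left(q \right)} = -6 + \frac{4 - 2 q}{q}$ ($O{\left(q \right)} = \left(\frac{2 - q - -2 - q}{q} - 1\right) - 5 = \left(\frac{2 - q + 2 - q}{q} - 1\right) - 5 = \left(\frac{4 - 2 q}{q} - 1\right) - 5 = \left(-1 + \frac{4 - 2 q}{q}\right) - 5 = -6 + \frac{4 - 2 q}{q}$)
$O^{2}{\left(s{\left(-5,-3 \right)} \right)} = \left(-8 + \frac{4}{-3}\right)^{2} = \left(-8 + 4 \left(- \frac{1}{3}\right)\right)^{2} = \left(-8 - \frac{4}{3}\right)^{2} = \left(- \frac{28}{3}\right)^{2} = \frac{784}{9}$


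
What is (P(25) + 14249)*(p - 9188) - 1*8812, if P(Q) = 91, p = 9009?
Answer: -2575672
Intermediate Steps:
(P(25) + 14249)*(p - 9188) - 1*8812 = (91 + 14249)*(9009 - 9188) - 1*8812 = 14340*(-179) - 8812 = -2566860 - 8812 = -2575672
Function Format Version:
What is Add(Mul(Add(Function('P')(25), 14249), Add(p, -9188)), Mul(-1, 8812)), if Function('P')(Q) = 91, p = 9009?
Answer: -2575672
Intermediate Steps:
Add(Mul(Add(Function('P')(25), 14249), Add(p, -9188)), Mul(-1, 8812)) = Add(Mul(Add(91, 14249), Add(9009, -9188)), Mul(-1, 8812)) = Add(Mul(14340, -179), -8812) = Add(-2566860, -8812) = -2575672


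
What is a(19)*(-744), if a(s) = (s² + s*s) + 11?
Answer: -545352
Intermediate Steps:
a(s) = 11 + 2*s² (a(s) = (s² + s²) + 11 = 2*s² + 11 = 11 + 2*s²)
a(19)*(-744) = (11 + 2*19²)*(-744) = (11 + 2*361)*(-744) = (11 + 722)*(-744) = 733*(-744) = -545352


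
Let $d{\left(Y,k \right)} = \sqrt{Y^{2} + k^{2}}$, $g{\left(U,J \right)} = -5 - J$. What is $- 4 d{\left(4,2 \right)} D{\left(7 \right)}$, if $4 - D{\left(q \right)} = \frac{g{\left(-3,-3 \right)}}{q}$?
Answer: $- \frac{240 \sqrt{5}}{7} \approx -76.665$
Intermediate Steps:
$D{\left(q \right)} = 4 + \frac{2}{q}$ ($D{\left(q \right)} = 4 - \frac{-5 - -3}{q} = 4 - \frac{-5 + 3}{q} = 4 - - \frac{2}{q} = 4 + \frac{2}{q}$)
$- 4 d{\left(4,2 \right)} D{\left(7 \right)} = - 4 \sqrt{4^{2} + 2^{2}} \left(4 + \frac{2}{7}\right) = - 4 \sqrt{16 + 4} \left(4 + 2 \cdot \frac{1}{7}\right) = - 4 \sqrt{20} \left(4 + \frac{2}{7}\right) = - 4 \cdot 2 \sqrt{5} \cdot \frac{30}{7} = - 8 \sqrt{5} \cdot \frac{30}{7} = - \frac{240 \sqrt{5}}{7}$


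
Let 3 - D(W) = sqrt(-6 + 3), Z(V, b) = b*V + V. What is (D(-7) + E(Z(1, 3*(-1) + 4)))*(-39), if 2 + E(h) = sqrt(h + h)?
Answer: -117 + 39*I*sqrt(3) ≈ -117.0 + 67.55*I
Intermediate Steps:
Z(V, b) = V + V*b (Z(V, b) = V*b + V = V + V*b)
E(h) = -2 + sqrt(2)*sqrt(h) (E(h) = -2 + sqrt(h + h) = -2 + sqrt(2*h) = -2 + sqrt(2)*sqrt(h))
D(W) = 3 - I*sqrt(3) (D(W) = 3 - sqrt(-6 + 3) = 3 - sqrt(-3) = 3 - I*sqrt(3))
(D(-7) + E(Z(1, 3*(-1) + 4)))*(-39) = ((3 - I*sqrt(3)) + (-2 + sqrt(2)*sqrt(1*(1 + (3*(-1) + 4)))))*(-39) = ((3 - I*sqrt(3)) + (-2 + sqrt(2)*sqrt(1*(1 + (-3 + 4)))))*(-39) = ((3 - I*sqrt(3)) + (-2 + sqrt(2)*sqrt(1*(1 + 1))))*(-39) = ((3 - I*sqrt(3)) + (-2 + sqrt(2)*sqrt(1*2)))*(-39) = ((3 - I*sqrt(3)) + (-2 + sqrt(2)*sqrt(2)))*(-39) = ((3 - I*sqrt(3)) + (-2 + 2))*(-39) = ((3 - I*sqrt(3)) + 0)*(-39) = (3 - I*sqrt(3))*(-39) = -117 + 39*I*sqrt(3)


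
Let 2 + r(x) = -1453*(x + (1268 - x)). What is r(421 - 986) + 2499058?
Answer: 656652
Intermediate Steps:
r(x) = -1842406 (r(x) = -2 - 1453*(x + (1268 - x)) = -2 - 1453*1268 = -2 - 1842404 = -1842406)
r(421 - 986) + 2499058 = -1842406 + 2499058 = 656652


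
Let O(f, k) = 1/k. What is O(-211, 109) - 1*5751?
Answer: -626858/109 ≈ -5751.0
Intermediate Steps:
O(-211, 109) - 1*5751 = 1/109 - 1*5751 = 1/109 - 5751 = -626858/109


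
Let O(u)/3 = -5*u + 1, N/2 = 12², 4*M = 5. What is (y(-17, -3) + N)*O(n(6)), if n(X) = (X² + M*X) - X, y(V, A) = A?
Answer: -318915/2 ≈ -1.5946e+5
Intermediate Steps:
M = 5/4 (M = (¼)*5 = 5/4 ≈ 1.2500)
N = 288 (N = 2*12² = 2*144 = 288)
n(X) = X² + X/4 (n(X) = (X² + 5*X/4) - X = X² + X/4)
O(u) = 3 - 15*u (O(u) = 3*(-5*u + 1) = 3*(1 - 5*u) = 3 - 15*u)
(y(-17, -3) + N)*O(n(6)) = (-3 + 288)*(3 - 90*(¼ + 6)) = 285*(3 - 90*25/4) = 285*(3 - 15*75/2) = 285*(3 - 1125/2) = 285*(-1119/2) = -318915/2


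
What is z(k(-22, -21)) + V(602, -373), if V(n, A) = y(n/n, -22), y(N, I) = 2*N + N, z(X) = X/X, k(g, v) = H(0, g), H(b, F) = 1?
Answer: 4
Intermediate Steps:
k(g, v) = 1
z(X) = 1
y(N, I) = 3*N
V(n, A) = 3 (V(n, A) = 3*(n/n) = 3*1 = 3)
z(k(-22, -21)) + V(602, -373) = 1 + 3 = 4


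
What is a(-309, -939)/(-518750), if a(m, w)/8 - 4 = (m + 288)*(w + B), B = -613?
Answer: -130384/259375 ≈ -0.50269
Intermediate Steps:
a(m, w) = 32 + 8*(-613 + w)*(288 + m) (a(m, w) = 32 + 8*((m + 288)*(w - 613)) = 32 + 8*((288 + m)*(-613 + w)) = 32 + 8*((-613 + w)*(288 + m)) = 32 + 8*(-613 + w)*(288 + m))
a(-309, -939)/(-518750) = (-1412320 - 4904*(-309) + 2304*(-939) + 8*(-309)*(-939))/(-518750) = (-1412320 + 1515336 - 2163456 + 2321208)*(-1/518750) = 260768*(-1/518750) = -130384/259375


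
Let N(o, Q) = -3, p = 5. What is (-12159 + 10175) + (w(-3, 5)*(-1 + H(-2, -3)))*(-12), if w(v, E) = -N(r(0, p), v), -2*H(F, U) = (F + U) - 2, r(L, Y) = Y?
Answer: -2074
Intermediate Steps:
H(F, U) = 1 - F/2 - U/2 (H(F, U) = -((F + U) - 2)/2 = -(-2 + F + U)/2 = 1 - F/2 - U/2)
w(v, E) = 3 (w(v, E) = -1*(-3) = 3)
(-12159 + 10175) + (w(-3, 5)*(-1 + H(-2, -3)))*(-12) = (-12159 + 10175) + (3*(-1 + (1 - 1/2*(-2) - 1/2*(-3))))*(-12) = -1984 + (3*(-1 + (1 + 1 + 3/2)))*(-12) = -1984 + (3*(-1 + 7/2))*(-12) = -1984 + (3*(5/2))*(-12) = -1984 + (15/2)*(-12) = -1984 - 90 = -2074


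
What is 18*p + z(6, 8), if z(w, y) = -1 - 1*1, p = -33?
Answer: -596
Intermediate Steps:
z(w, y) = -2 (z(w, y) = -1 - 1 = -2)
18*p + z(6, 8) = 18*(-33) - 2 = -594 - 2 = -596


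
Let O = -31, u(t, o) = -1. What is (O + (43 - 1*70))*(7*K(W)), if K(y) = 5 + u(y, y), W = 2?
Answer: -1624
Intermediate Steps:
K(y) = 4 (K(y) = 5 - 1 = 4)
(O + (43 - 1*70))*(7*K(W)) = (-31 + (43 - 1*70))*(7*4) = (-31 + (43 - 70))*28 = (-31 - 27)*28 = -58*28 = -1624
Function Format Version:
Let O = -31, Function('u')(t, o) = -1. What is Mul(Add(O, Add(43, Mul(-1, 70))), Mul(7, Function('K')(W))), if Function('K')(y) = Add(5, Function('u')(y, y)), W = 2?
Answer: -1624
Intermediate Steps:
Function('K')(y) = 4 (Function('K')(y) = Add(5, -1) = 4)
Mul(Add(O, Add(43, Mul(-1, 70))), Mul(7, Function('K')(W))) = Mul(Add(-31, Add(43, Mul(-1, 70))), Mul(7, 4)) = Mul(Add(-31, Add(43, -70)), 28) = Mul(Add(-31, -27), 28) = Mul(-58, 28) = -1624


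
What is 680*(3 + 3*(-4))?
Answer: -6120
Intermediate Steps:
680*(3 + 3*(-4)) = 680*(3 - 12) = 680*(-9) = -6120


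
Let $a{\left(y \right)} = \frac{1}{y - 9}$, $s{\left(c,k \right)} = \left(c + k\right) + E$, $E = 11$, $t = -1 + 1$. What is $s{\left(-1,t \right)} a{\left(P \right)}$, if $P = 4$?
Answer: $-2$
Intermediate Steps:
$t = 0$
$s{\left(c,k \right)} = 11 + c + k$ ($s{\left(c,k \right)} = \left(c + k\right) + 11 = 11 + c + k$)
$a{\left(y \right)} = \frac{1}{-9 + y}$
$s{\left(-1,t \right)} a{\left(P \right)} = \frac{11 - 1 + 0}{-9 + 4} = \frac{10}{-5} = 10 \left(- \frac{1}{5}\right) = -2$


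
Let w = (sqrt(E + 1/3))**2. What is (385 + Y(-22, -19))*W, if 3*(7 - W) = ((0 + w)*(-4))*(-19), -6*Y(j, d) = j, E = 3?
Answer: -812702/27 ≈ -30100.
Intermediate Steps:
Y(j, d) = -j/6
w = 10/3 (w = (sqrt(3 + 1/3))**2 = (sqrt(10/3))**2 = (sqrt(30)/3)**2 = 10/3 ≈ 3.3333)
W = -697/9 (W = 7 - (0 + 10/3)*(-4)*(-19)/3 = 7 - (10/3)*(-4)*(-19)/3 = 7 - (-40)*(-19)/9 = 7 - 1/3*760/3 = 7 - 760/9 = -697/9 ≈ -77.444)
(385 + Y(-22, -19))*W = (385 - 1/6*(-22))*(-697/9) = (385 + 11/3)*(-697/9) = (1166/3)*(-697/9) = -812702/27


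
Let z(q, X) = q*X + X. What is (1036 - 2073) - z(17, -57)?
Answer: -11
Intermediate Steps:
z(q, X) = X + X*q (z(q, X) = X*q + X = X + X*q)
(1036 - 2073) - z(17, -57) = (1036 - 2073) - (-57)*(1 + 17) = -1037 - (-57)*18 = -1037 - 1*(-1026) = -1037 + 1026 = -11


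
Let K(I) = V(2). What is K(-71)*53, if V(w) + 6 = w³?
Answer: 106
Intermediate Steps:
V(w) = -6 + w³
K(I) = 2 (K(I) = -6 + 2³ = -6 + 8 = 2)
K(-71)*53 = 2*53 = 106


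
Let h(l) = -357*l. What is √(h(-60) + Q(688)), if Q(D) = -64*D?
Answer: 2*I*√5653 ≈ 150.37*I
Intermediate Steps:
√(h(-60) + Q(688)) = √(-357*(-60) - 64*688) = √(21420 - 44032) = √(-22612) = 2*I*√5653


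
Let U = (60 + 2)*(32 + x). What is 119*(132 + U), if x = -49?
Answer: -109718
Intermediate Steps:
U = -1054 (U = (60 + 2)*(32 - 49) = 62*(-17) = -1054)
119*(132 + U) = 119*(132 - 1054) = 119*(-922) = -109718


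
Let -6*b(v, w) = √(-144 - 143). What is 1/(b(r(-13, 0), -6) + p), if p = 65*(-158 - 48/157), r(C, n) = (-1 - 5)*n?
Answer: -9130862520/93955419237863 + 147894*I*√287/93955419237863 ≈ -9.7183e-5 + 2.6667e-8*I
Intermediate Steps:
r(C, n) = -6*n
b(v, w) = -I*√287/6 (b(v, w) = -√(-144 - 143)/6 = -I*√287/6)
p = -1615510/157 (p = 65*(-158 - 48*1/157) = 65*(-158 - 48/157) = 65*(-24854/157) = -1615510/157 ≈ -10290.)
1/(b(r(-13, 0), -6) + p) = 1/(-I*√287/6 - 1615510/157) = 1/(-1615510/157 - I*√287/6)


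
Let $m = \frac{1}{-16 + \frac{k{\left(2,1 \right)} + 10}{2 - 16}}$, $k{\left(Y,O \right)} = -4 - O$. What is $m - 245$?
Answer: $- \frac{56119}{229} \approx -245.06$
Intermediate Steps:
$m = - \frac{14}{229}$ ($m = \frac{1}{-16 + \frac{\left(-4 - 1\right) + 10}{2 - 16}} = \frac{1}{-16 + \frac{-5 + 10}{-14}} = \frac{1}{-16 + 5 \left(- \frac{1}{14}\right)} = \frac{1}{-16 - \frac{5}{14}} = \frac{1}{- \frac{229}{14}} = - \frac{14}{229} \approx -0.061135$)
$m - 245 = - \frac{14}{229} - 245 = - \frac{56119}{229}$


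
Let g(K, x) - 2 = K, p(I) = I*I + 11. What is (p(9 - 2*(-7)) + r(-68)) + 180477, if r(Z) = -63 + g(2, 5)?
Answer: 180958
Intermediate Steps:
p(I) = 11 + I**2 (p(I) = I**2 + 11 = 11 + I**2)
g(K, x) = 2 + K
r(Z) = -59 (r(Z) = -63 + (2 + 2) = -63 + 4 = -59)
(p(9 - 2*(-7)) + r(-68)) + 180477 = ((11 + (9 - 2*(-7))**2) - 59) + 180477 = ((11 + (9 + 14)**2) - 59) + 180477 = ((11 + 23**2) - 59) + 180477 = ((11 + 529) - 59) + 180477 = (540 - 59) + 180477 = 481 + 180477 = 180958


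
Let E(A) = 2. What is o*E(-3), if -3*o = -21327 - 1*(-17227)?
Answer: 8200/3 ≈ 2733.3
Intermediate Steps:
o = 4100/3 (o = -(-21327 - 1*(-17227))/3 = -(-21327 + 17227)/3 = -⅓*(-4100) = 4100/3 ≈ 1366.7)
o*E(-3) = (4100/3)*2 = 8200/3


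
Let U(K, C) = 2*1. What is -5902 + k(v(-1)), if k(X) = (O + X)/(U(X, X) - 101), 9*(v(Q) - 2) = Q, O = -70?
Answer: -5258069/891 ≈ -5901.3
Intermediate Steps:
v(Q) = 2 + Q/9
U(K, C) = 2
k(X) = 70/99 - X/99 (k(X) = (-70 + X)/(2 - 101) = (-70 + X)/(-99) = (-70 + X)*(-1/99) = 70/99 - X/99)
-5902 + k(v(-1)) = -5902 + (70/99 - (2 + (⅑)*(-1))/99) = -5902 + (70/99 - (2 - ⅑)/99) = -5902 + (70/99 - 1/99*17/9) = -5902 + (70/99 - 17/891) = -5902 + 613/891 = -5258069/891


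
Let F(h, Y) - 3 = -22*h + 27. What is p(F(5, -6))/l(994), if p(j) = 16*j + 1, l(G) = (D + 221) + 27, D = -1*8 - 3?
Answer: -1279/237 ≈ -5.3966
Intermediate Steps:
F(h, Y) = 30 - 22*h (F(h, Y) = 3 + (-22*h + 27) = 3 + (27 - 22*h) = 30 - 22*h)
D = -11 (D = -8 - 3 = -11)
l(G) = 237 (l(G) = (-11 + 221) + 27 = 210 + 27 = 237)
p(j) = 1 + 16*j
p(F(5, -6))/l(994) = (1 + 16*(30 - 22*5))/237 = (1 + 16*(30 - 110))*(1/237) = (1 + 16*(-80))*(1/237) = (1 - 1280)*(1/237) = -1279*1/237 = -1279/237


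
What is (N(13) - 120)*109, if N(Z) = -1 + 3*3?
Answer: -12208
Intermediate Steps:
N(Z) = 8 (N(Z) = -1 + 9 = 8)
(N(13) - 120)*109 = (8 - 120)*109 = -112*109 = -12208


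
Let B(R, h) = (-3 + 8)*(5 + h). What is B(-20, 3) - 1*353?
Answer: -313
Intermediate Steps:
B(R, h) = 25 + 5*h (B(R, h) = 5*(5 + h) = 25 + 5*h)
B(-20, 3) - 1*353 = (25 + 5*3) - 1*353 = (25 + 15) - 353 = 40 - 353 = -313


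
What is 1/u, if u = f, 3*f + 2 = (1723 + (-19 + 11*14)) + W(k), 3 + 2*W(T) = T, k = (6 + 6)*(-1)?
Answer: 6/3697 ≈ 0.0016229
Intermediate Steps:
k = -12 (k = 12*(-1) = -12)
W(T) = -3/2 + T/2
f = 3697/6 (f = -⅔ + ((1723 + (-19 + 11*14)) + (-3/2 + (½)*(-12)))/3 = -⅔ + ((1723 + (-19 + 154)) + (-3/2 - 6))/3 = -⅔ + ((1723 + 135) - 15/2)/3 = -⅔ + (1858 - 15/2)/3 = -⅔ + (⅓)*(3701/2) = -⅔ + 3701/6 = 3697/6 ≈ 616.17)
u = 3697/6 ≈ 616.17
1/u = 1/(3697/6) = 6/3697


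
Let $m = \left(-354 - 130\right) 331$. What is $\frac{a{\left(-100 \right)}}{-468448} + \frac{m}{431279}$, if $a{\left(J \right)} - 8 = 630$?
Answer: $- \frac{37661199697}{101015892496} \approx -0.37282$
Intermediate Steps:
$a{\left(J \right)} = 638$ ($a{\left(J \right)} = 8 + 630 = 638$)
$m = -160204$ ($m = \left(-484\right) 331 = -160204$)
$\frac{a{\left(-100 \right)}}{-468448} + \frac{m}{431279} = \frac{638}{-468448} - \frac{160204}{431279} = 638 \left(- \frac{1}{468448}\right) - \frac{160204}{431279} = - \frac{319}{234224} - \frac{160204}{431279} = - \frac{37661199697}{101015892496}$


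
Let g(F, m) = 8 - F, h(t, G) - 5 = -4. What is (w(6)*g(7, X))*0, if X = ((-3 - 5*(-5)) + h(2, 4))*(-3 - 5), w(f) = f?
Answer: 0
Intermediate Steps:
h(t, G) = 1 (h(t, G) = 5 - 4 = 1)
X = -184 (X = ((-3 - 5*(-5)) + 1)*(-3 - 5) = ((-3 + 25) + 1)*(-8) = (22 + 1)*(-8) = 23*(-8) = -184)
(w(6)*g(7, X))*0 = (6*(8 - 1*7))*0 = (6*(8 - 7))*0 = (6*1)*0 = 6*0 = 0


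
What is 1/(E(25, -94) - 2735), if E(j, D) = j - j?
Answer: -1/2735 ≈ -0.00036563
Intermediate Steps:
E(j, D) = 0
1/(E(25, -94) - 2735) = 1/(0 - 2735) = 1/(-2735) = -1/2735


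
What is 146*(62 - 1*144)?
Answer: -11972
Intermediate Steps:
146*(62 - 1*144) = 146*(62 - 144) = 146*(-82) = -11972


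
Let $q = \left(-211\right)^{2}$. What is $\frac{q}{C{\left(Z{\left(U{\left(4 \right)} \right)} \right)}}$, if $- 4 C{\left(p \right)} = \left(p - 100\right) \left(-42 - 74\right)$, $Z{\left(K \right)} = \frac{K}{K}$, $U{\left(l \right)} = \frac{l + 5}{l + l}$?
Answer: $- \frac{44521}{2871} \approx -15.507$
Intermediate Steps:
$U{\left(l \right)} = \frac{5 + l}{2 l}$
$Z{\left(K \right)} = 1$
$C{\left(p \right)} = -2900 + 29 p$ ($C{\left(p \right)} = - \frac{\left(p - 100\right) \left(-42 - 74\right)}{4} = - \frac{\left(-100 + p\right) \left(-116\right)}{4} = - \frac{11600 - 116 p}{4} = -2900 + 29 p$)
$q = 44521$
$\frac{q}{C{\left(Z{\left(U{\left(4 \right)} \right)} \right)}} = \frac{44521}{-2900 + 29 \cdot 1} = \frac{44521}{-2900 + 29} = \frac{44521}{-2871} = 44521 \left(- \frac{1}{2871}\right) = - \frac{44521}{2871}$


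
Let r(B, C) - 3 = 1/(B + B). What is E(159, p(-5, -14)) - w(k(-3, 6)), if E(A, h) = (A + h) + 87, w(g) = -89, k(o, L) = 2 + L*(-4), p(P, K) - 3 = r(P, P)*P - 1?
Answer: 645/2 ≈ 322.50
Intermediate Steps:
r(B, C) = 3 + 1/(2*B) (r(B, C) = 3 + 1/(B + B) = 3 + 1/(2*B))
p(P, K) = 2 + P*(3 + 1/(2*P)) (p(P, K) = 3 + ((3 + 1/(2*P))*P - 1) = 3 + (P*(3 + 1/(2*P)) - 1) = 3 + (-1 + P*(3 + 1/(2*P))) = 2 + P*(3 + 1/(2*P)))
k(o, L) = 2 - 4*L
E(A, h) = 87 + A + h
E(159, p(-5, -14)) - w(k(-3, 6)) = (87 + 159 + (5/2 + 3*(-5))) - 1*(-89) = (87 + 159 + (5/2 - 15)) + 89 = (87 + 159 - 25/2) + 89 = 467/2 + 89 = 645/2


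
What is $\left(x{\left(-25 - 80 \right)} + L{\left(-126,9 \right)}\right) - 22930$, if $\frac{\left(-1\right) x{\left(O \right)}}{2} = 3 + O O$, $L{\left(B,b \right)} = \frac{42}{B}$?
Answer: $- \frac{134959}{3} \approx -44986.0$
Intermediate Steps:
$x{\left(O \right)} = -6 - 2 O^{2}$ ($x{\left(O \right)} = - 2 \left(3 + O O\right) = - 2 \left(3 + O^{2}\right) = -6 - 2 O^{2}$)
$\left(x{\left(-25 - 80 \right)} + L{\left(-126,9 \right)}\right) - 22930 = \left(\left(-6 - 2 \left(-25 - 80\right)^{2}\right) + \frac{42}{-126}\right) - 22930 = \left(\left(-6 - 2 \left(-105\right)^{2}\right) + 42 \left(- \frac{1}{126}\right)\right) - 22930 = \left(\left(-6 - 22050\right) - \frac{1}{3}\right) - 22930 = \left(-22056 - \frac{1}{3}\right) - 22930 = - \frac{66169}{3} - 22930 = - \frac{134959}{3}$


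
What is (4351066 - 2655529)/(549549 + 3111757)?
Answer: 1695537/3661306 ≈ 0.46310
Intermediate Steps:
(4351066 - 2655529)/(549549 + 3111757) = 1695537/3661306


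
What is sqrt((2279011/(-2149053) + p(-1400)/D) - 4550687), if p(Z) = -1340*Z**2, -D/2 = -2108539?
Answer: I*sqrt(93453168021770541999865254178686)/4531362063567 ≈ 2133.4*I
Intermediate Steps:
D = 4217078 (D = -2*(-2108539) = 4217078)
sqrt((2279011/(-2149053) + p(-1400)/D) - 4550687) = sqrt((2279011/(-2149053) - 1340*(-1400)**2/4217078) - 4550687) = sqrt((2279011*(-1/2149053) - 1340*1960000*(1/4217078)) - 4550687) = sqrt((-2279011/2149053 - 2626400000*1/4217078) - 4550687) = sqrt((-2279011/2149053 - 1313200000/2108539) - 4550687) = sqrt(-2826941783174929/4531362063567 - 4550687) = sqrt(-20623637376750695458/4531362063567) = I*sqrt(93453168021770541999865254178686)/4531362063567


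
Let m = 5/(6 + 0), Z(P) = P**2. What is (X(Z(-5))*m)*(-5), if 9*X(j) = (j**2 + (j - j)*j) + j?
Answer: -8125/27 ≈ -300.93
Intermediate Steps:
X(j) = j/9 + j**2/9 (X(j) = ((j**2 + (j - j)*j) + j)/9 = ((j**2 + 0*j) + j)/9 = ((j**2 + 0) + j)/9 = (j**2 + j)/9 = (j + j**2)/9 = j/9 + j**2/9)
m = 5/6 ≈ 0.83333
(X(Z(-5))*m)*(-5) = (((1/9)*(-5)**2*(1 + (-5)**2))*(5/6))*(-5) = (((1/9)*25*(1 + 25))*(5/6))*(-5) = (((1/9)*25*26)*(5/6))*(-5) = ((650/9)*(5/6))*(-5) = (1625/27)*(-5) = -8125/27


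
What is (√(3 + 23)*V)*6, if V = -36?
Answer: -216*√26 ≈ -1101.4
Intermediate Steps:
(√(3 + 23)*V)*6 = (√(3 + 23)*(-36))*6 = (√26*(-36))*6 = -36*√26*6 = -216*√26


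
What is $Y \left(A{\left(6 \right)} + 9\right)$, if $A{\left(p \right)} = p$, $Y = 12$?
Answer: $180$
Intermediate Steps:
$Y \left(A{\left(6 \right)} + 9\right) = 12 \left(6 + 9\right) = 12 \cdot 15 = 180$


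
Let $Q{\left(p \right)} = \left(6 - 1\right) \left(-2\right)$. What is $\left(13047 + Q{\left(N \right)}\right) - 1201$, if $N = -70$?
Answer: $11836$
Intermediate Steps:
$Q{\left(p \right)} = -10$ ($Q{\left(p \right)} = 5 \left(-2\right) = -10$)
$\left(13047 + Q{\left(N \right)}\right) - 1201 = \left(13047 - 10\right) - 1201 = 13037 - 1201 = 11836$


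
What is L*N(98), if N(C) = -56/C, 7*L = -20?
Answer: 80/49 ≈ 1.6327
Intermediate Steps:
L = -20/7 (L = (1/7)*(-20) = -20/7 ≈ -2.8571)
L*N(98) = -(-160)/98 = -20/7*(-4/7) = 80/49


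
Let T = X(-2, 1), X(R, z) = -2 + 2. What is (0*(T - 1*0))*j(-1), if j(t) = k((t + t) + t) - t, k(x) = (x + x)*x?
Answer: 0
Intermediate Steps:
X(R, z) = 0
k(x) = 2*x² (k(x) = (2*x)*x = 2*x²)
T = 0
j(t) = -t + 18*t² (j(t) = 2*((t + t) + t)² - t = 2*(2*t + t)² - t = 2*(3*t)² - t = 2*(9*t²) - t = 18*t² - t = -t + 18*t²)
(0*(T - 1*0))*j(-1) = (0*(0 - 1*0))*(-(-1 + 18*(-1))) = (0*(0 + 0))*(-(-1 - 18)) = (0*0)*(-1*(-19)) = 0*19 = 0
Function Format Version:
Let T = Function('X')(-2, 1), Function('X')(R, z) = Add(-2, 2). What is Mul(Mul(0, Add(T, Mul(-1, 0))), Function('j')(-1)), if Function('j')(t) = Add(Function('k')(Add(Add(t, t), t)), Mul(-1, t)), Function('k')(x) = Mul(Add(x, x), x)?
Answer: 0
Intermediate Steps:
Function('X')(R, z) = 0
Function('k')(x) = Mul(2, Pow(x, 2)) (Function('k')(x) = Mul(Mul(2, x), x) = Mul(2, Pow(x, 2)))
T = 0
Function('j')(t) = Add(Mul(-1, t), Mul(18, Pow(t, 2))) (Function('j')(t) = Add(Mul(2, Pow(Add(Add(t, t), t), 2)), Mul(-1, t)) = Add(Mul(2, Pow(Add(Mul(2, t), t), 2)), Mul(-1, t)) = Add(Mul(2, Pow(Mul(3, t), 2)), Mul(-1, t)) = Add(Mul(2, Mul(9, Pow(t, 2))), Mul(-1, t)) = Add(Mul(18, Pow(t, 2)), Mul(-1, t)) = Add(Mul(-1, t), Mul(18, Pow(t, 2))))
Mul(Mul(0, Add(T, Mul(-1, 0))), Function('j')(-1)) = Mul(Mul(0, Add(0, Mul(-1, 0))), Mul(-1, Add(-1, Mul(18, -1)))) = Mul(Mul(0, Add(0, 0)), Mul(-1, Add(-1, -18))) = Mul(Mul(0, 0), Mul(-1, -19)) = Mul(0, 19) = 0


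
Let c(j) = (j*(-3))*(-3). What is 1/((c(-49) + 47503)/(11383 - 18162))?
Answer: -6779/47062 ≈ -0.14404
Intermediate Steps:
c(j) = 9*j (c(j) = -3*j*(-3) = 9*j)
1/((c(-49) + 47503)/(11383 - 18162)) = 1/((9*(-49) + 47503)/(11383 - 18162)) = 1/((-441 + 47503)/(-6779)) = 1/(47062*(-1/6779)) = 1/(-47062/6779) = -6779/47062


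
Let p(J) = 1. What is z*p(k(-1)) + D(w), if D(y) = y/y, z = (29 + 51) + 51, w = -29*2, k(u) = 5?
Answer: 132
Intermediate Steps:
w = -58
z = 131 (z = 80 + 51 = 131)
D(y) = 1
z*p(k(-1)) + D(w) = 131*1 + 1 = 131 + 1 = 132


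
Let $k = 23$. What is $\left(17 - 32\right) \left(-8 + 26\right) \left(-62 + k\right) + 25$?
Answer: $10555$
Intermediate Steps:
$\left(17 - 32\right) \left(-8 + 26\right) \left(-62 + k\right) + 25 = \left(17 - 32\right) \left(-8 + 26\right) \left(-62 + 23\right) + 25 = \left(17 - 32\right) 18 \left(-39\right) + 25 = \left(-15\right) \left(-702\right) + 25 = 10530 + 25 = 10555$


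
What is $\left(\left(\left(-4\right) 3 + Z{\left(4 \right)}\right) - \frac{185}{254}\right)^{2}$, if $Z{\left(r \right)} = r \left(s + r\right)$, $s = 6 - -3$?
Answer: $\frac{99500625}{64516} \approx 1542.3$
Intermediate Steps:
$s = 9$ ($s = 6 + 3 = 9$)
$Z{\left(r \right)} = r \left(9 + r\right)$
$\left(\left(\left(-4\right) 3 + Z{\left(4 \right)}\right) - \frac{185}{254}\right)^{2} = \left(\left(\left(-4\right) 3 + 4 \left(9 + 4\right)\right) - \frac{185}{254}\right)^{2} = \left(\left(-12 + 4 \cdot 13\right) - \frac{185}{254}\right)^{2} = \left(\left(-12 + 52\right) - \frac{185}{254}\right)^{2} = \left(40 - \frac{185}{254}\right)^{2} = \left(\frac{9975}{254}\right)^{2} = \frac{99500625}{64516}$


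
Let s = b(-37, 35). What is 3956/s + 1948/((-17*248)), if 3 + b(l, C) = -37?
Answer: -261819/2635 ≈ -99.362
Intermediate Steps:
b(l, C) = -40 (b(l, C) = -3 - 37 = -40)
s = -40
3956/s + 1948/((-17*248)) = 3956/(-40) + 1948/((-17*248)) = 3956*(-1/40) + 1948/(-4216) = -989/10 + 1948*(-1/4216) = -989/10 - 487/1054 = -261819/2635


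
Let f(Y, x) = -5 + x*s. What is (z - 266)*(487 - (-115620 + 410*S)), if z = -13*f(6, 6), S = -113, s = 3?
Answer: -70660095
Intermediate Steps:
f(Y, x) = -5 + 3*x (f(Y, x) = -5 + x*3 = -5 + 3*x)
z = -169 (z = -13*(-5 + 3*6) = -13*(-5 + 18) = -13*13 = -169)
(z - 266)*(487 - (-115620 + 410*S)) = (-169 - 266)*(487 - 410/(1/(-113 - 282))) = -435*(487 - 410/(1/(-395))) = -435*(487 - 410/(-1/395)) = -435*(487 - 410*(-395)) = -435*(487 + 161950) = -435*162437 = -70660095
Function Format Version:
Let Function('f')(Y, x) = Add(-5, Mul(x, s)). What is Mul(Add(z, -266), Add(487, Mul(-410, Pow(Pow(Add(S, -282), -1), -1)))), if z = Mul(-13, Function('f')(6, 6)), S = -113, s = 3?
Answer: -70660095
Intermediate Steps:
Function('f')(Y, x) = Add(-5, Mul(3, x)) (Function('f')(Y, x) = Add(-5, Mul(x, 3)) = Add(-5, Mul(3, x)))
z = -169 (z = Mul(-13, Add(-5, Mul(3, 6))) = Mul(-13, Add(-5, 18)) = Mul(-13, 13) = -169)
Mul(Add(z, -266), Add(487, Mul(-410, Pow(Pow(Add(S, -282), -1), -1)))) = Mul(Add(-169, -266), Add(487, Mul(-410, Pow(Pow(Add(-113, -282), -1), -1)))) = Mul(-435, Add(487, Mul(-410, Pow(Pow(-395, -1), -1)))) = Mul(-435, Add(487, Mul(-410, Pow(Rational(-1, 395), -1)))) = Mul(-435, Add(487, Mul(-410, -395))) = Mul(-435, Add(487, 161950)) = Mul(-435, 162437) = -70660095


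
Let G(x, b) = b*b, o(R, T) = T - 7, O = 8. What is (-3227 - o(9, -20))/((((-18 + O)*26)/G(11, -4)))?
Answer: 2560/13 ≈ 196.92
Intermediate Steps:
o(R, T) = -7 + T
G(x, b) = b**2
(-3227 - o(9, -20))/((((-18 + O)*26)/G(11, -4))) = (-3227 - (-7 - 20))/((((-18 + 8)*26)/((-4)**2))) = (-3227 - 1*(-27))/((-10*26/16)) = (-3227 + 27)/((-260*1/16)) = -3200/(-65/4) = -3200*(-4/65) = 2560/13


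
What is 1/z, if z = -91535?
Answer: -1/91535 ≈ -1.0925e-5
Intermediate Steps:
1/z = 1/(-91535) = -1/91535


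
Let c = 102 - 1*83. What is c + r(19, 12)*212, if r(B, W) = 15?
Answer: 3199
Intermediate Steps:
c = 19 (c = 102 - 83 = 19)
c + r(19, 12)*212 = 19 + 15*212 = 19 + 3180 = 3199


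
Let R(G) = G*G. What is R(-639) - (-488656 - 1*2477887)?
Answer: 3374864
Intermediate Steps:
R(G) = G**2
R(-639) - (-488656 - 1*2477887) = (-639)**2 - (-488656 - 1*2477887) = 408321 - (-488656 - 2477887) = 408321 - 1*(-2966543) = 408321 + 2966543 = 3374864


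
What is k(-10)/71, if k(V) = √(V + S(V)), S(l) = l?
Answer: 2*I*√5/71 ≈ 0.062988*I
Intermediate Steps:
k(V) = √2*√V (k(V) = √(V + V) = √(2*V) = √2*√V)
k(-10)/71 = (√2*√(-10))/71 = (√2*(I*√10))*(1/71) = (2*I*√5)*(1/71) = 2*I*√5/71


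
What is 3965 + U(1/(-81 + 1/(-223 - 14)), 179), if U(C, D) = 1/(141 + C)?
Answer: 10732009363/2706681 ≈ 3965.0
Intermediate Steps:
3965 + U(1/(-81 + 1/(-223 - 14)), 179) = 3965 + 1/(141 + 1/(-81 + 1/(-223 - 14))) = 3965 + 1/(141 + 1/(-81 + 1/(-237))) = 3965 + 1/(141 + 1/(-81 - 1/237)) = 3965 + 1/(141 + 1/(-19198/237)) = 3965 + 1/(141 - 237/19198) = 3965 + 1/(2706681/19198) = 3965 + 19198/2706681 = 10732009363/2706681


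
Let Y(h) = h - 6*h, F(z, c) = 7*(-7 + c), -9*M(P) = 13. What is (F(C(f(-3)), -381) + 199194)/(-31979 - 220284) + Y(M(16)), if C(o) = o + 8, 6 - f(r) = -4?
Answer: 14628793/2270367 ≈ 6.4434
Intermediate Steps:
f(r) = 10 (f(r) = 6 - 1*(-4) = 6 + 4 = 10)
C(o) = 8 + o
M(P) = -13/9 (M(P) = -⅑*13 = -13/9)
F(z, c) = -49 + 7*c
Y(h) = -5*h
(F(C(f(-3)), -381) + 199194)/(-31979 - 220284) + Y(M(16)) = ((-49 + 7*(-381)) + 199194)/(-31979 - 220284) - 5*(-13/9) = ((-49 - 2667) + 199194)/(-252263) + 65/9 = (-2716 + 199194)*(-1/252263) + 65/9 = 196478*(-1/252263) + 65/9 = -196478/252263 + 65/9 = 14628793/2270367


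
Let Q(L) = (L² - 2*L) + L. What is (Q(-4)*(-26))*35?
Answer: -18200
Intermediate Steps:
Q(L) = L² - L
(Q(-4)*(-26))*35 = (-4*(-1 - 4)*(-26))*35 = (-4*(-5)*(-26))*35 = (20*(-26))*35 = -520*35 = -18200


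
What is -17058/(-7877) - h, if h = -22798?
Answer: 179596904/7877 ≈ 22800.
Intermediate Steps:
-17058/(-7877) - h = -17058/(-7877) - 1*(-22798) = -17058*(-1/7877) + 22798 = 17058/7877 + 22798 = 179596904/7877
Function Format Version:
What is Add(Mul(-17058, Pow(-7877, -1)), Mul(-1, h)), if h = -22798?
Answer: Rational(179596904, 7877) ≈ 22800.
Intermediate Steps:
Add(Mul(-17058, Pow(-7877, -1)), Mul(-1, h)) = Add(Mul(-17058, Pow(-7877, -1)), Mul(-1, -22798)) = Add(Mul(-17058, Rational(-1, 7877)), 22798) = Add(Rational(17058, 7877), 22798) = Rational(179596904, 7877)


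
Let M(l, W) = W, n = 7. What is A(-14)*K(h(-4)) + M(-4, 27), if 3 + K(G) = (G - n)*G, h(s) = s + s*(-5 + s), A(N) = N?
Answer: -11131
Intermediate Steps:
K(G) = -3 + G*(-7 + G) (K(G) = -3 + (G - 1*7)*G = -3 + (G - 7)*G = -3 + (-7 + G)*G = -3 + G*(-7 + G))
A(-14)*K(h(-4)) + M(-4, 27) = -14*(-3 + (-4*(-4 - 4))**2 - (-28)*(-4 - 4)) + 27 = -14*(-3 + (-4*(-8))**2 - (-28)*(-8)) + 27 = -14*(-3 + 32**2 - 7*32) + 27 = -14*(-3 + 1024 - 224) + 27 = -14*797 + 27 = -11158 + 27 = -11131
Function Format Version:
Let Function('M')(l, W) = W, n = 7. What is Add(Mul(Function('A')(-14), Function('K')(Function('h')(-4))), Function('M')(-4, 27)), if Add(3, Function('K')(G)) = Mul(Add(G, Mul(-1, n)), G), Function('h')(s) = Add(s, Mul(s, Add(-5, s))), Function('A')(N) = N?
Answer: -11131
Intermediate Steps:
Function('K')(G) = Add(-3, Mul(G, Add(-7, G))) (Function('K')(G) = Add(-3, Mul(Add(G, Mul(-1, 7)), G)) = Add(-3, Mul(Add(G, -7), G)) = Add(-3, Mul(Add(-7, G), G)) = Add(-3, Mul(G, Add(-7, G))))
Add(Mul(Function('A')(-14), Function('K')(Function('h')(-4))), Function('M')(-4, 27)) = Add(Mul(-14, Add(-3, Pow(Mul(-4, Add(-4, -4)), 2), Mul(-7, Mul(-4, Add(-4, -4))))), 27) = Add(Mul(-14, Add(-3, Pow(Mul(-4, -8), 2), Mul(-7, Mul(-4, -8)))), 27) = Add(Mul(-14, Add(-3, Pow(32, 2), Mul(-7, 32))), 27) = Add(Mul(-14, Add(-3, 1024, -224)), 27) = Add(Mul(-14, 797), 27) = Add(-11158, 27) = -11131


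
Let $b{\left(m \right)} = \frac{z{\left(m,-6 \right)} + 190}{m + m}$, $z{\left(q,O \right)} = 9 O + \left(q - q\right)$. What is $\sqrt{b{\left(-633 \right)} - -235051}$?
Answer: $\frac{\sqrt{94182307095}}{633} \approx 484.82$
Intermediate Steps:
$z{\left(q,O \right)} = 9 O$ ($z{\left(q,O \right)} = 9 O + 0 = 9 O$)
$b{\left(m \right)} = \frac{68}{m}$ ($b{\left(m \right)} = \frac{9 \left(-6\right) + 190}{m + m} = \frac{-54 + 190}{2 m} = 136 \frac{1}{2 m} = \frac{68}{m}$)
$\sqrt{b{\left(-633 \right)} - -235051} = \sqrt{\frac{68}{-633} - -235051} = \sqrt{68 \left(- \frac{1}{633}\right) + \left(52419 + 182632\right)} = \sqrt{- \frac{68}{633} + 235051} = \sqrt{\frac{148787215}{633}} = \frac{\sqrt{94182307095}}{633}$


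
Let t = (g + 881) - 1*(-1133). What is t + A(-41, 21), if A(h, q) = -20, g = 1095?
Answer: 3089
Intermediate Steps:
t = 3109 (t = (1095 + 881) - 1*(-1133) = 1976 + 1133 = 3109)
t + A(-41, 21) = 3109 - 20 = 3089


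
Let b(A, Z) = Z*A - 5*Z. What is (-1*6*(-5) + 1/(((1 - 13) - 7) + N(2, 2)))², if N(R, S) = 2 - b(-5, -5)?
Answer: 4036081/4489 ≈ 899.10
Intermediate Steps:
b(A, Z) = -5*Z + A*Z (b(A, Z) = A*Z - 5*Z = -5*Z + A*Z)
N(R, S) = -48 (N(R, S) = 2 - (-5)*(-5 - 5) = 2 - (-5)*(-10) = 2 - 1*50 = 2 - 50 = -48)
(-1*6*(-5) + 1/(((1 - 13) - 7) + N(2, 2)))² = (-1*6*(-5) + 1/(((1 - 13) - 7) - 48))² = (-6*(-5) + 1/((-12 - 7) - 48))² = (30 + 1/(-19 - 48))² = (30 + 1/(-67))² = (30 - 1/67)² = (2009/67)² = 4036081/4489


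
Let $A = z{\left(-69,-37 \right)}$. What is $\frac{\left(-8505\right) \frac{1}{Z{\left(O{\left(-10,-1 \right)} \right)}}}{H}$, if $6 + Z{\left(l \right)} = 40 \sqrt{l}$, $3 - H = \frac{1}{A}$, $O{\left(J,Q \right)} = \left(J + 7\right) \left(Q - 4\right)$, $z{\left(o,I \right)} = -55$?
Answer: $- \frac{467775}{663004} - \frac{779625 \sqrt{15}}{165751} \approx -18.922$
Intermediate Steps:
$A = -55$
$O{\left(J,Q \right)} = \left(-4 + Q\right) \left(7 + J\right)$ ($O{\left(J,Q \right)} = \left(7 + J\right) \left(-4 + Q\right) = \left(-4 + Q\right) \left(7 + J\right)$)
$H = \frac{166}{55}$ ($H = 3 - \frac{1}{-55} = 3 - - \frac{1}{55} = 3 + \frac{1}{55} = \frac{166}{55} \approx 3.0182$)
$Z{\left(l \right)} = -6 + 40 \sqrt{l}$
$\frac{\left(-8505\right) \frac{1}{Z{\left(O{\left(-10,-1 \right)} \right)}}}{H} = \frac{\left(-8505\right) \frac{1}{-6 + 40 \sqrt{-28 - -40 + 7 \left(-1\right) - -10}}}{\frac{166}{55}} = - \frac{8505}{-6 + 40 \sqrt{-28 + 40 - 7 + 10}} \cdot \frac{55}{166} = - \frac{8505}{-6 + 40 \sqrt{15}} \cdot \frac{55}{166} = - \frac{467775}{166 \left(-6 + 40 \sqrt{15}\right)}$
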